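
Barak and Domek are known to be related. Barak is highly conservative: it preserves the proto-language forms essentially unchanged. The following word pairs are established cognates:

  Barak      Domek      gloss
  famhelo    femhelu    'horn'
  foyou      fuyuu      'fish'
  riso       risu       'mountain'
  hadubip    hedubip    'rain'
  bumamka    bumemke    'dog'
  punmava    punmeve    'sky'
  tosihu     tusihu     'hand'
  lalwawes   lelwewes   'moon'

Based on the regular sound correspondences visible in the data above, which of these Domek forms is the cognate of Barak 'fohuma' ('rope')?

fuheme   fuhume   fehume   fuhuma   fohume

foyou ~ fuyuu, tosihu ~ tusihu — Barak o corresponds to Domek u after a consonant, before a consonant other than r, m, n, p, b, f, v.
bumamka ~ bumemke, punmava ~ punmeve — Barak a corresponds to Domek e word-finally.
Applying these to Barak 'fohuma':
  fohuma → fuhuma   (o→u after a consonant, before a consonant other than r, m, n, p, b, f, v)
  fuhuma → fuhume   (a→e word-finally)
So the Domek cognate is 'fuhume'.

fuhume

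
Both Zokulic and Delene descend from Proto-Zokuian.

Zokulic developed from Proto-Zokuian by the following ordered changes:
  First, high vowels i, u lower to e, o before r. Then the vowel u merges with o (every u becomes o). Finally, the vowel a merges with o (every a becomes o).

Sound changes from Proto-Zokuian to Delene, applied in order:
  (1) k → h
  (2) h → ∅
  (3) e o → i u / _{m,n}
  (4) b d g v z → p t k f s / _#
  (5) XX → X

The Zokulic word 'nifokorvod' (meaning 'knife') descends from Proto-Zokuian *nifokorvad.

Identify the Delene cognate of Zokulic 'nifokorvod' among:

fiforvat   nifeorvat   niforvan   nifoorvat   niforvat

niforvat

Delene: start from *nifokorvad.
  rule 1 (unconditioned shift): nifokorvad → nifohorvad
  rule 2 (h-loss): nifohorvad → nifoorvad
  rule 3: no change — nifoorvad
  rule 4 (final devoicing): nifoorvad → nifoorvat
  rule 5 (degemination): nifoorvat → niforvat
  ⇒ Delene niforvat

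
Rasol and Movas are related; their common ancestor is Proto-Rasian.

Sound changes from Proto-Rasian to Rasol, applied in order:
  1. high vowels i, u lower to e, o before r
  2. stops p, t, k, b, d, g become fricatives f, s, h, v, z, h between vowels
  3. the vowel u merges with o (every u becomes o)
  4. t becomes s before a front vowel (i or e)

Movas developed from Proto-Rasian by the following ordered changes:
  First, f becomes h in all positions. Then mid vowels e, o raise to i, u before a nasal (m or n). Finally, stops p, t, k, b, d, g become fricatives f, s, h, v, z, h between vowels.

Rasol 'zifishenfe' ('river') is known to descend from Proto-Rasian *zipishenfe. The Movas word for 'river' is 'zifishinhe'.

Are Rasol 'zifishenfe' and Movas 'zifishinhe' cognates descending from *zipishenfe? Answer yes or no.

Derive the expected Movas reflex of *zipishenfe:
Movas: *zipishenfe
  zipishenfe → zipishenhe   [unconditioned shift]
  zipishenhe → zipishinhe   [pre-nasal raising]
  zipishinhe → zifishinhe   [intervocalic lenition]
  giving Movas zifishinhe.
Movas 'zifishinhe' matches the regular reflex exactly, so the pair is cognate.

yes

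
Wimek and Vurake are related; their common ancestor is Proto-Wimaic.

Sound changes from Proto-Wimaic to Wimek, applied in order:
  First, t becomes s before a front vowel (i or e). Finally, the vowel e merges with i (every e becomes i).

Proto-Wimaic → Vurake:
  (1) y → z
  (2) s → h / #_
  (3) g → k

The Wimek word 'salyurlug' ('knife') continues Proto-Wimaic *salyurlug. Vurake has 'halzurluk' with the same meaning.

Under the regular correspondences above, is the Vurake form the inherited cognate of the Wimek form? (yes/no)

yes

Derive the expected Vurake reflex of *salyurlug:
Vurake: start from *salyurlug.
  rule 1 (unconditioned shift): salyurlug → salzurlug
  rule 2 (debuccalisation): salzurlug → halzurlug
  rule 3 (unconditioned shift): halzurlug → halzurluk
  ⇒ Vurake halzurluk
Vurake 'halzurluk' matches the regular reflex exactly, so the pair is cognate.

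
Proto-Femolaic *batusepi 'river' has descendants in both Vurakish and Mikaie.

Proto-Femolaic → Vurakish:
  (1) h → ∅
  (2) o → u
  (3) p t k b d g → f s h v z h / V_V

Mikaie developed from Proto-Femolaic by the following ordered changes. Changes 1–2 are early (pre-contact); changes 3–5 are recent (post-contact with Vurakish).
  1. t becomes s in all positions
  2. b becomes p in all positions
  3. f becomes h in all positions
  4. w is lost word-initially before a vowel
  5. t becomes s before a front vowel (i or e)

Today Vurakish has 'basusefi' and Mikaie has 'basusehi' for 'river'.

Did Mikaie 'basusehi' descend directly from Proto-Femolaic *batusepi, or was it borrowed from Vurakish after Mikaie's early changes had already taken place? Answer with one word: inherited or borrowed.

borrowed

If inherited, *batusepi would pass through all of Mikaie's changes:
Mikaie: start from *batusepi.
  rule 1 (unconditioned shift): batusepi → basusepi
  rule 2 (unconditioned shift): basusepi → pasusepi
  rule 3: no change — pasusepi
  rule 4: no change — pasusepi
  rule 5: no change — pasusepi
  ⇒ Mikaie pasusepi
If borrowed from Vurakish 'basusefi' after the early changes, it would undergo only the recent ones:
  rule 3 (unconditioned shift): basusefi → basusehi
  rule 4 (glide loss): no change (basusehi)
  rule 5 (palatalisation): no change (basusehi)
  ⇒ as a loan: basusehi
Mikaie 'basusehi' matches the loan outcome 'basusehi', not the inherited 'pasusepi' — it skipped the early Mikaie changes, so it was borrowed from Vurakish.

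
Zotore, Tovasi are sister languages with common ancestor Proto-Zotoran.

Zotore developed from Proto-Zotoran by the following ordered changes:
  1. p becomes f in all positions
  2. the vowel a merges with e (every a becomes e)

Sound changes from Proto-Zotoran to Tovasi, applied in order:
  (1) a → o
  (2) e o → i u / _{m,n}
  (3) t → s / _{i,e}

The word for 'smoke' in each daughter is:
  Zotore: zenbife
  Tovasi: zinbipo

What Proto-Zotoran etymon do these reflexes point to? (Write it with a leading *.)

Position 2: Zotore has e, Tovasi has i. Taking the neighbouring segments as reconstructed: Zotore e could go back to *a or *e; Tovasi i could go back to *e or *i — the one source consistent with every daughter is *e.
Position 7: Zotore has e, Tovasi has o. Taking the neighbouring segments as reconstructed: Zotore e could go back to *a or *e; Tovasi o could go back to *a or *o — the one source consistent with every daughter is *a.
Verify the candidate proto-form against each daughter:
Zotore: start from *zenbipa.
  rule 1 (unconditioned shift): zenbipa → zenbifa
  rule 2 (vowel merger): zenbifa → zenbife
  ⇒ Zotore zenbife
Tovasi: *zenbipa
  zenbipa → zenbipo   [vowel merger]
  zenbipo → zinbipo   [pre-nasal raising]
  zinbipo (rule 3 does not apply)
  giving Tovasi zinbipo.
No other proto-form is consistent with every reflex, so the reconstruction is *zenbipa.

*zenbipa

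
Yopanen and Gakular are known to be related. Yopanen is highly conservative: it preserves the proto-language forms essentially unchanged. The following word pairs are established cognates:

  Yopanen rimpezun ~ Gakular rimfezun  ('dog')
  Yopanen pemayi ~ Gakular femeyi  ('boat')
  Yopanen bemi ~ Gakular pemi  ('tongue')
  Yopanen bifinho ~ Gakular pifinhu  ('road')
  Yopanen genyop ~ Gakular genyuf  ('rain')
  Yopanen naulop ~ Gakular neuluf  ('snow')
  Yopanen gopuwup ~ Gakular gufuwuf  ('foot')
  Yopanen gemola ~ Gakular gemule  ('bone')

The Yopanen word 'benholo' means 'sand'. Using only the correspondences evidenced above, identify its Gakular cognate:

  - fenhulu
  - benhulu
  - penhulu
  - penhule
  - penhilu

penhulu

bemi ~ pemi — Yopanen b corresponds to Gakular p word-initially before a front vowel.
gemola ~ gemule — Yopanen o corresponds to Gakular u after a consonant, before a consonant other than r, m, n, p, b, f, v.
bifinho ~ pifinhu — Yopanen o corresponds to Gakular u word-finally.
Applying these to Yopanen 'benholo':
  benholo → penholo   (b→p word-initially before a front vowel)
  penholo → penhulo   (o→u after a consonant, before a consonant other than r, m, n, p, b, f, v)
  penhulo → penhulu   (o→u word-finally)
So the Gakular cognate is 'penhulu'.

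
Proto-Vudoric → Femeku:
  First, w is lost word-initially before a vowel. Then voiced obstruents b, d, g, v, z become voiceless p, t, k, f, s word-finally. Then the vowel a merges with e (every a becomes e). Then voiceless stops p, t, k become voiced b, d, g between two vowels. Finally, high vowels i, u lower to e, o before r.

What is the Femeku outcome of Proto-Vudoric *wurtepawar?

Femeku: *wurtepawar > urtepawar > urtepewer > urtebewer > ortebewer  (by glide loss, vowel merger, intervocalic voicing, pre-rhotic lowering)

ortebewer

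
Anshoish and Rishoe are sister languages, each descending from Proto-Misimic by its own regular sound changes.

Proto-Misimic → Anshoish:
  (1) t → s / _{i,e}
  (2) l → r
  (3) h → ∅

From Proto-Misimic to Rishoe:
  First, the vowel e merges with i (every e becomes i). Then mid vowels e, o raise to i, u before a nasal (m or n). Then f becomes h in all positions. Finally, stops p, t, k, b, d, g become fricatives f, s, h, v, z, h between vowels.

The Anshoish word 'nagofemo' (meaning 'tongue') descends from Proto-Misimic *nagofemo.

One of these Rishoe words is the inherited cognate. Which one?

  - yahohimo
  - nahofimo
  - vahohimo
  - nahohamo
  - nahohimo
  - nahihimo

nahohimo

Rishoe: *nagofemo > nagofimo > nagohimo > nahohimo  (by vowel merger, unconditioned shift, intervocalic lenition)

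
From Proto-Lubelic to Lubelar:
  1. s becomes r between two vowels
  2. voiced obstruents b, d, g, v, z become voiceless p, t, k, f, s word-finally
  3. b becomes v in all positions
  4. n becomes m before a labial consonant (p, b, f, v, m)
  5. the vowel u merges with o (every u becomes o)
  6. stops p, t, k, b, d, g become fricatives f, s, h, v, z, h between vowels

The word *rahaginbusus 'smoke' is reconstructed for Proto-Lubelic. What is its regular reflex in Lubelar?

Lubelar: start from *rahaginbusus.
  rule 1 (rhotacism): rahaginbusus → rahaginburus
  rule 2: no change — rahaginburus
  rule 3 (unconditioned shift): rahaginburus → rahaginvurus
  rule 4 (nasal place assimilation): rahaginvurus → rahagimvurus
  rule 5 (vowel merger): rahagimvurus → rahagimvoros
  rule 6 (intervocalic lenition): rahagimvoros → rahahimvoros
  ⇒ Lubelar rahahimvoros

rahahimvoros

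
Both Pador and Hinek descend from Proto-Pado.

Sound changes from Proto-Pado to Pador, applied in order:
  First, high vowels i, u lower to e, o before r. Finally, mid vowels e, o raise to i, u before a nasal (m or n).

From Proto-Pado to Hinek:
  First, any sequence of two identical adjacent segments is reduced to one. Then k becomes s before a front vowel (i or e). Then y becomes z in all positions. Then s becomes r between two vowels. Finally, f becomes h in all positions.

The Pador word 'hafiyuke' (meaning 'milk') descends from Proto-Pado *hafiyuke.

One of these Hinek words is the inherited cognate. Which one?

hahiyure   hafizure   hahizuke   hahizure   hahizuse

Hinek: start from *hafiyuke.
  rule 1: no change — hafiyuke
  rule 2 (palatalisation): hafiyuke → hafiyuse
  rule 3 (unconditioned shift): hafiyuse → hafizuse
  rule 4 (rhotacism): hafizuse → hafizure
  rule 5 (unconditioned shift): hafizure → hahizure
  ⇒ Hinek hahizure
Only 'hahizure' matches the regular Hinek development of *hafiyuke.

hahizure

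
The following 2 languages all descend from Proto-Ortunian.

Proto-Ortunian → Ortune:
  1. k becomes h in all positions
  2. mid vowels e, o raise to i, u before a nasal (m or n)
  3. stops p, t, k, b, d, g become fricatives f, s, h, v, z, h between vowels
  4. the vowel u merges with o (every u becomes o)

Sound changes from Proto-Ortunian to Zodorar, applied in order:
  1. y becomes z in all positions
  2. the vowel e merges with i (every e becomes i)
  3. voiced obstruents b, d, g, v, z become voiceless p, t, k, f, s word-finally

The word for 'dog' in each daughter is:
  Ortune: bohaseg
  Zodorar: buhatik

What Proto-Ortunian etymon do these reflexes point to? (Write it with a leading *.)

*buhateg

Position 2: Ortune has o, Zodorar has u. Zodorar preserves u here (none of its changes turn any other segment into u), so the proto-segment is *u.
Position 7: Ortune has g, Zodorar has k. Ortune preserves g here (none of its changes turn any other segment into g), so the proto-segment is *g.
Position 6: Ortune has e, Zodorar has i. Ortune preserves e here (none of its changes turn any other segment into e), so the proto-segment is *e.
Continuing position by position gives *buhateg; check it forward:
Ortune: *buhateg > buhaseg > bohaseg  (by intervocalic lenition, vowel merger)
Zodorar: start from *buhateg.
  rule 1: no change — buhateg
  rule 2 (vowel merger): buhateg → buhatig
  rule 3 (final devoicing): buhatig → buhatik
  ⇒ Zodorar buhatik
No other proto-form is consistent with every reflex, so the reconstruction is *buhateg.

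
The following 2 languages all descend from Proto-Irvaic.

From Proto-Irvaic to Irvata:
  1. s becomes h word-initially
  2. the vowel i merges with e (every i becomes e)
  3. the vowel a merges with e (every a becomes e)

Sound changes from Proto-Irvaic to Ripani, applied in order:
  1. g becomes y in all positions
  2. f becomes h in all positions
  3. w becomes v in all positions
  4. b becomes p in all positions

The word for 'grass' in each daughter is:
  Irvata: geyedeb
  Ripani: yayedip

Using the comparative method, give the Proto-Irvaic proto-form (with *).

Position 7: Irvata has b, Ripani has p. Irvata preserves b here (none of its changes turn any other segment into b), so the proto-segment is *b.
Position 6: Irvata has e, Ripani has i. Ripani preserves i here (none of its changes turn any other segment into i), so the proto-segment is *i.
Position 2: Irvata has e, Ripani has a. Ripani preserves a here (none of its changes turn any other segment into a), so the proto-segment is *a.
Verify the candidate proto-form against each daughter:
Irvata: *gayedib
  gayedib (rule 1 does not apply)
  gayedib → gayedeb   [vowel merger]
  gayedeb → geyedeb   [vowel merger]
  giving Irvata geyedeb.
Ripani: start from *gayedib.
  rule 1 (unconditioned shift): gayedib → yayedib
  rule 2: no change — yayedib
  rule 3: no change — yayedib
  rule 4 (unconditioned shift): yayedib → yayedip
  ⇒ Ripani yayedip
No other proto-form is consistent with every reflex, so the reconstruction is *gayedib.

*gayedib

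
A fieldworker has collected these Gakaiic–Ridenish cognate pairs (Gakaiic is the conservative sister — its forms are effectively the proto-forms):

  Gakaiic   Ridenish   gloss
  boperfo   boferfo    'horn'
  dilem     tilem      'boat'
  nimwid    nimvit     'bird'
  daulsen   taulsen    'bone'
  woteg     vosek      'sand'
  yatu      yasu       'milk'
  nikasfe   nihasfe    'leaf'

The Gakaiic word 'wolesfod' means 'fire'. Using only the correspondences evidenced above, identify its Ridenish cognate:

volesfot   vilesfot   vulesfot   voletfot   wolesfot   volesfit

woteg ~ vosek — Gakaiic w corresponds to Ridenish v word-initially before a back vowel.
nimwid ~ nimvit — Gakaiic d corresponds to Ridenish t word-finally.
Applying these to Gakaiic 'wolesfod':
  wolesfod → volesfod   (w→v word-initially before a back vowel)
  volesfod → volesfot   (d→t word-finally)
So the Ridenish cognate is 'volesfot'.

volesfot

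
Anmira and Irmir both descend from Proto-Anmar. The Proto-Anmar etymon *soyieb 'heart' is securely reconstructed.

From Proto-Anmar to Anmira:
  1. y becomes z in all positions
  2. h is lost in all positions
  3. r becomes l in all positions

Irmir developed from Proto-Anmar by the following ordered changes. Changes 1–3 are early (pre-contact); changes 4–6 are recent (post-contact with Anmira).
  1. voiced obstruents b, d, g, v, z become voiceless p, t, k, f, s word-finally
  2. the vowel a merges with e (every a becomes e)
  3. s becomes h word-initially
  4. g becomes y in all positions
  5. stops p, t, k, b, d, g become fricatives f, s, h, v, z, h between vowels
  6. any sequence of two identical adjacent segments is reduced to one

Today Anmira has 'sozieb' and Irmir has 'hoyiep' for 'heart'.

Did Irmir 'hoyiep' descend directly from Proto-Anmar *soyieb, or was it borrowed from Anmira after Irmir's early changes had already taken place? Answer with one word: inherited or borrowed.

inherited

If inherited, *soyieb would pass through all of Irmir's changes:
Irmir: *soyieb > soyiep > hoyiep  (by final devoicing, debuccalisation)
If borrowed from Anmira 'sozieb' after the early changes, it would undergo only the recent ones:
  rule 4 (unconditioned shift): no change (sozieb)
  rule 5 (intervocalic lenition): no change (sozieb)
  rule 6 (degemination): no change (sozieb)
  ⇒ as a loan: sozieb
Irmir 'hoyiep' matches the inherited outcome exactly, so it is an inherited cognate, not a loan.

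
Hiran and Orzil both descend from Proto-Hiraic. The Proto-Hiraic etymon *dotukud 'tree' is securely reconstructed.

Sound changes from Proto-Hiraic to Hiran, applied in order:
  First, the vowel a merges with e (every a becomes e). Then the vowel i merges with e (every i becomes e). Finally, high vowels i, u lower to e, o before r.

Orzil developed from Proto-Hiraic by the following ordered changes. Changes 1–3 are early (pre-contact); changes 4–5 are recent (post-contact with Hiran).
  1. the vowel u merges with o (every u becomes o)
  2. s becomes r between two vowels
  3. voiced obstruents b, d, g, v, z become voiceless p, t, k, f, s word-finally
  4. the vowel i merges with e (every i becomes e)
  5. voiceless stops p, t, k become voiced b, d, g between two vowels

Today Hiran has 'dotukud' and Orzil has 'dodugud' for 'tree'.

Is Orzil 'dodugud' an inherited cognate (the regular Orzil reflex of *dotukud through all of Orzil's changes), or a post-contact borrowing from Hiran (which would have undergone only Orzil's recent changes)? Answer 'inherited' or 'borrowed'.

If inherited, *dotukud would pass through all of Orzil's changes:
Orzil: *dotukud
  dotukud → dotokod   [vowel merger]
  dotokod (rule 2 does not apply)
  dotokod → dotokot   [final devoicing]
  dotokot (rule 4 does not apply)
  dotokot → dodogot   [intervocalic voicing]
  giving Orzil dodogot.
If borrowed from Hiran 'dotukud' after the early changes, it would undergo only the recent ones:
  rule 4 (vowel merger): no change (dotukud)
  rule 5 (intervocalic voicing): dotukud → dodugud
  ⇒ as a loan: dodugud
Orzil 'dodugud' matches the loan outcome 'dodugud', not the inherited 'dodogot' — it skipped the early Orzil changes, so it was borrowed from Hiran.

borrowed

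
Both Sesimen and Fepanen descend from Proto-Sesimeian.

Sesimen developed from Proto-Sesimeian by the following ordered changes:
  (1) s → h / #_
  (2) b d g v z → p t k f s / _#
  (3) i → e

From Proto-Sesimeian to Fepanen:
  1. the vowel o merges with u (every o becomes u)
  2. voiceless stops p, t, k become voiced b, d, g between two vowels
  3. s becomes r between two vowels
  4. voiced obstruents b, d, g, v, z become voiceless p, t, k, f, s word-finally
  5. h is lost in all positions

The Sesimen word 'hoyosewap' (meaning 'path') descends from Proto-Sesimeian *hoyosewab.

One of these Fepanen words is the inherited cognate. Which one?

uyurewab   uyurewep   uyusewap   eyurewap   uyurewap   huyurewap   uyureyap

Fepanen: *hoyosewab
  hoyosewab → huyusewab   [vowel merger]
  huyusewab (rule 2 does not apply)
  huyusewab → huyurewab   [rhotacism]
  huyurewab → huyurewap   [final devoicing]
  huyurewap → uyurewap   [h-loss]
  giving Fepanen uyurewap.
Only 'uyurewap' matches the regular Fepanen development of *hoyosewab.

uyurewap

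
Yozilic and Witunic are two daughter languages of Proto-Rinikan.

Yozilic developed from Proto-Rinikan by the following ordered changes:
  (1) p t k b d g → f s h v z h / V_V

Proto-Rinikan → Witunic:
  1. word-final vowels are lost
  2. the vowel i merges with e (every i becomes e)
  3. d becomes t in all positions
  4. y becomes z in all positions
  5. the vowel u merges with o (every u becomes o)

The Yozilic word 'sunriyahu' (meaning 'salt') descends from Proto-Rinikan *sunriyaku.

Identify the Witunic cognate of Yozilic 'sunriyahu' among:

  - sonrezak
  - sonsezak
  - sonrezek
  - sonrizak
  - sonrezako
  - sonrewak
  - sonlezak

Witunic: start from *sunriyaku.
  rule 1 (apocope): sunriyaku → sunriyak
  rule 2 (vowel merger): sunriyak → sunreyak
  rule 3: no change — sunreyak
  rule 4 (unconditioned shift): sunreyak → sunrezak
  rule 5 (vowel merger): sunrezak → sonrezak
  ⇒ Witunic sonrezak
Among the options, 'sonrezak' alone shows every Witunic change applied in order.

sonrezak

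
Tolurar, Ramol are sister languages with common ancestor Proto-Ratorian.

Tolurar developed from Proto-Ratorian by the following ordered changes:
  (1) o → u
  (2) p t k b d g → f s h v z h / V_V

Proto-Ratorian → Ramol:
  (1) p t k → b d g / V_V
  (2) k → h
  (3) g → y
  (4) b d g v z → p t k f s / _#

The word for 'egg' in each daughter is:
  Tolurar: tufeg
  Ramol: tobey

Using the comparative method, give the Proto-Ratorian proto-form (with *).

*topeg

Position 5: Tolurar has g, Ramol has y. Tolurar preserves g here (none of its changes turn any other segment into g), so the proto-segment is *g.
Position 3: Tolurar has f, Ramol has b. Taking the neighbouring segments as reconstructed: Tolurar f could go back to *p or *f; Ramol b could go back to *p or *b — the one source consistent with every daughter is *p.
Continuing position by position gives *topeg; check it forward:
Tolurar: *topeg
  topeg → tupeg   [vowel merger]
  tupeg → tufeg   [intervocalic lenition]
  giving Tolurar tufeg.
Ramol: start from *topeg.
  rule 1 (intervocalic voicing): topeg → tobeg
  rule 2: no change — tobeg
  rule 3 (unconditioned shift): tobeg → tobey
  rule 4: no change — tobey
  ⇒ Ramol tobey
Only *topeg yields all of Tolurar tufeg, Ramol tobey.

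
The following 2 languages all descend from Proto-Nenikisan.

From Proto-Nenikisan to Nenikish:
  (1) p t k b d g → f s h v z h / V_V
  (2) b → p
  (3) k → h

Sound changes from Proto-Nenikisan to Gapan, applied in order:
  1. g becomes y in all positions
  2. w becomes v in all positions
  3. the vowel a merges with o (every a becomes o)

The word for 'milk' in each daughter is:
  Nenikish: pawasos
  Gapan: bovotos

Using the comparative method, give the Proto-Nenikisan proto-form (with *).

Position 2: Nenikish has a, Gapan has o. Nenikish preserves a here (none of its changes turn any other segment into a), so the proto-segment is *a.
Position 4: Nenikish has a, Gapan has o. Nenikish preserves a here (none of its changes turn any other segment into a), so the proto-segment is *a.
Position 1: Nenikish has p, Gapan has b. Gapan preserves b here (none of its changes turn any other segment into b), so the proto-segment is *b.
Verify the candidate proto-form against each daughter:
Nenikish: *bawatos > bawasos > pawasos  (by intervocalic lenition, unconditioned shift)
Gapan: start from *bawatos.
  rule 1: no change — bawatos
  rule 2 (unconditioned shift): bawatos → bavatos
  rule 3 (vowel merger): bavatos → bovotos
  ⇒ Gapan bovotos
*bawatos is the unique common source.

*bawatos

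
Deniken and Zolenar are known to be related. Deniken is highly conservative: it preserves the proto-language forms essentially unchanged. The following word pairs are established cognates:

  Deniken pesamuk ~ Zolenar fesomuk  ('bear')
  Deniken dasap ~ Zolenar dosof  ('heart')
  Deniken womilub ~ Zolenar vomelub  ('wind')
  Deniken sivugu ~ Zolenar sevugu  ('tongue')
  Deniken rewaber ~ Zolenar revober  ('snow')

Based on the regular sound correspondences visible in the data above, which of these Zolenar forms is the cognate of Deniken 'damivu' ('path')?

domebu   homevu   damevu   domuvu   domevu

domevu

pesamuk ~ fesomuk — Deniken a corresponds to Zolenar o after a consonant, before a nasal.
sivugu ~ sevugu — Deniken i corresponds to Zolenar e after a consonant, before a labial obstruent.
Applying these to Deniken 'damivu':
  damivu → domivu   (a→o after a consonant, before a nasal)
  domivu → domevu   (i→e after a consonant, before a labial obstruent)
So the Zolenar cognate is 'domevu'.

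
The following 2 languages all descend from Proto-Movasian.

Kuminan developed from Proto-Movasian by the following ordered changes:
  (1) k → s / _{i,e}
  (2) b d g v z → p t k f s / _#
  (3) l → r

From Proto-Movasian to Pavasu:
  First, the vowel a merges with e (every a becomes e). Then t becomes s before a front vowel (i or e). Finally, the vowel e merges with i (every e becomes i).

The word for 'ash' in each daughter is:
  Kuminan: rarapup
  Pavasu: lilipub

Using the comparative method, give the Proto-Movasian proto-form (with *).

*lalapub

Position 3: Kuminan has r, Pavasu has l. Pavasu preserves l here (none of its changes turn any other segment into l), so the proto-segment is *l.
Position 4: Kuminan has a, Pavasu has i. Kuminan preserves a here (none of its changes turn any other segment into a), so the proto-segment is *a.
This points to *lalapub. Verify forward in each daughter:
Kuminan: *lalapub
  lalapub (rule 1 does not apply)
  lalapub → lalapup   [final devoicing]
  lalapup → rarapup   [unconditioned shift]
  giving Kuminan rarapup.
Pavasu: *lalapub > lelepub > lilipub  (by vowel merger, vowel merger)
Only *lalapub yields all of Kuminan rarapup, Pavasu lilipub.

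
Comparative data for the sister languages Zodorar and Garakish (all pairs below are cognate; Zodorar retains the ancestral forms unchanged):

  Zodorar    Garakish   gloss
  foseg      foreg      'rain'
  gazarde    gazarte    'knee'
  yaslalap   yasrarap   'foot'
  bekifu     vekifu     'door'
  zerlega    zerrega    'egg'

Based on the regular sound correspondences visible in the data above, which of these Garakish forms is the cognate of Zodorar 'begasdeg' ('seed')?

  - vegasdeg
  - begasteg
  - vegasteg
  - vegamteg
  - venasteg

vegasteg

bekifu ~ vekifu — Zodorar b corresponds to Garakish v word-initially before a front vowel.
gazarde ~ gazarte — Zodorar d corresponds to Garakish t after a consonant, before a front vowel.
Applying these to Zodorar 'begasdeg':
  begasdeg → vegasdeg   (b→v word-initially before a front vowel)
  vegasdeg → vegasteg   (d→t after a consonant, before a front vowel)
So the Garakish cognate is 'vegasteg'.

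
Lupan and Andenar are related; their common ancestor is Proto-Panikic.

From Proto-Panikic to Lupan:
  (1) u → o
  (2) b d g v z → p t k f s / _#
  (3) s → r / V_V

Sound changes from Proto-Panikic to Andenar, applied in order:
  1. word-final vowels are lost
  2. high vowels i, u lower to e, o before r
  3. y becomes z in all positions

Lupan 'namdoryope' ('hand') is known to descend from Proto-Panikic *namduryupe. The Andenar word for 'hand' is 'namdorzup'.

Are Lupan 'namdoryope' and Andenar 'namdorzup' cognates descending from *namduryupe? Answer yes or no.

Derive the expected Andenar reflex of *namduryupe:
Andenar: start from *namduryupe.
  rule 1 (apocope): namduryupe → namduryup
  rule 2 (pre-rhotic lowering): namduryup → namdoryup
  rule 3 (unconditioned shift): namdoryup → namdorzup
  ⇒ Andenar namdorzup
Andenar 'namdorzup' matches the regular reflex exactly, so the pair is cognate.

yes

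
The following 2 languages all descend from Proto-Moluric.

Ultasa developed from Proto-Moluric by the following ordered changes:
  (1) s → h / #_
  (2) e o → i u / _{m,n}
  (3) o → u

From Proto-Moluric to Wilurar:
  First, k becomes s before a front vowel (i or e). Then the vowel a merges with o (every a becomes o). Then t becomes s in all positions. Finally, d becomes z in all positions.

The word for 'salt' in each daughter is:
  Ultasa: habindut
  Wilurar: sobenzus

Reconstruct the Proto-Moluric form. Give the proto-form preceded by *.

Position 1: Ultasa has h, Wilurar has s. Taking the neighbouring segments as reconstructed: Ultasa h could go back to *s or *h; Wilurar s could go back to *t or *s — the one source consistent with every daughter is *s.
Position 8: Ultasa has t, Wilurar has s. Ultasa preserves t here (none of its changes turn any other segment into t), so the proto-segment is *t.
Position 6: Ultasa has d, Wilurar has z. Ultasa preserves d here (none of its changes turn any other segment into d), so the proto-segment is *d.
This points to *sabendut. Verify forward in each daughter:
Ultasa: start from *sabendut.
  rule 1 (debuccalisation): sabendut → habendut
  rule 2 (pre-nasal raising): habendut → habindut
  rule 3: no change — habindut
  ⇒ Ultasa habindut
Wilurar: *sabendut
  sabendut (rule 1 does not apply)
  sabendut → sobendut   [vowel merger]
  sobendut → sobendus   [unconditioned shift]
  sobendus → sobenzus   [unconditioned shift]
  giving Wilurar sobenzus.
*sabendut is the unique common source.

*sabendut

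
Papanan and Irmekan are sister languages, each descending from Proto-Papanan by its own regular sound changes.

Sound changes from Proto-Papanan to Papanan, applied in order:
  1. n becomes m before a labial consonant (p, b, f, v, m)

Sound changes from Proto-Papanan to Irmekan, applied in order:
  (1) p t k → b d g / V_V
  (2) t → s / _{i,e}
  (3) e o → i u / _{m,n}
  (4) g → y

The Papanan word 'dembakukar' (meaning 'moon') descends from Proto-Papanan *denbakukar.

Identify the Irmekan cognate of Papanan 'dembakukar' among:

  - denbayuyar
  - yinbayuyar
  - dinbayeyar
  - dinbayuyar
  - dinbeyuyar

dinbayuyar

Irmekan: *denbakukar > denbagugar > dinbagugar > dinbayuyar  (by intervocalic voicing, pre-nasal raising, unconditioned shift)
The other candidates each miss or misapply at least one Irmekan change.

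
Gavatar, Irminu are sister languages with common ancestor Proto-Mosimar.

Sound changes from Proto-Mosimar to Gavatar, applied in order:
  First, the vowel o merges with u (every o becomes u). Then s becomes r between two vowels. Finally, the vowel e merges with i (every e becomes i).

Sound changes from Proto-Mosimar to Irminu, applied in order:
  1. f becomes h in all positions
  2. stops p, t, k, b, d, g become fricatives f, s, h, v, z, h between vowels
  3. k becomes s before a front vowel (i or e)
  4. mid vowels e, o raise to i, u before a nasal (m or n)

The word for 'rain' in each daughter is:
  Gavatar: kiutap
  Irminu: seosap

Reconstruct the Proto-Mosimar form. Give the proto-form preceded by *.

*keotap

Position 2: Gavatar has i, Irminu has e. Irminu preserves e here (none of its changes turn any other segment into e), so the proto-segment is *e.
Position 4: Gavatar has t, Irminu has s. Gavatar preserves t here (none of its changes turn any other segment into t), so the proto-segment is *t.
Position 3: Gavatar has u, Irminu has o. Irminu preserves o here (none of its changes turn any other segment into o), so the proto-segment is *o.
Verify the candidate proto-form against each daughter:
Gavatar: *keotap
  keotap → keutap   [vowel merger]
  keutap (rule 2 does not apply)
  keutap → kiutap   [vowel merger]
  giving Gavatar kiutap.
Irminu: *keotap > keosap > seosap  (by intervocalic lenition, palatalisation)
No other proto-form is consistent with every reflex, so the reconstruction is *keotap.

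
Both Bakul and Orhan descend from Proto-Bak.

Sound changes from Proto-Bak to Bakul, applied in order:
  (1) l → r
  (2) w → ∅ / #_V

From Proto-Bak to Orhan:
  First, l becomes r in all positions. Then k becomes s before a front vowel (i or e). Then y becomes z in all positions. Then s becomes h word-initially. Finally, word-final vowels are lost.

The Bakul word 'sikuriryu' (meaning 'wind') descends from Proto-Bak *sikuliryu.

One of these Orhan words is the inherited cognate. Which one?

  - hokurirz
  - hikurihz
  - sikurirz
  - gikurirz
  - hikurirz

hikurirz

Orhan: *sikuliryu > sikuriryu > sikurirzu > hikurirzu > hikurirz  (by unconditioned shift, unconditioned shift, debuccalisation, apocope)
Only 'hikurirz' matches the regular Orhan development of *sikuliryu.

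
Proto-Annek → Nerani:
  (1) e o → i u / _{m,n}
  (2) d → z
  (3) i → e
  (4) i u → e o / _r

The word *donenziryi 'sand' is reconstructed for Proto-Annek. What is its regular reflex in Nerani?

Nerani: *donenziryi > duninziryi > zuninziryi > zunenzerye  (by pre-nasal raising, unconditioned shift, vowel merger)

zunenzerye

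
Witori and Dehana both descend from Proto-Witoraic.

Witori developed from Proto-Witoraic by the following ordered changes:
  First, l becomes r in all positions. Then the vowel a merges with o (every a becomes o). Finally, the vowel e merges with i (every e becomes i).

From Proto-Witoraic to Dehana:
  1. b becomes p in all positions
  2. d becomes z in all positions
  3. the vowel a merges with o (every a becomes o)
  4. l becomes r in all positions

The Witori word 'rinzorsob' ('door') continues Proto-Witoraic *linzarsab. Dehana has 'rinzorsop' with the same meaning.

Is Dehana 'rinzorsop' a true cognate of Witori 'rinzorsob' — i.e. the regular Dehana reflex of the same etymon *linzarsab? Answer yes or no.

Derive the expected Dehana reflex of *linzarsab:
Dehana: *linzarsab > linzarsap > linzorsop > rinzorsop  (by unconditioned shift, vowel merger, unconditioned shift)
Dehana 'rinzorsop' matches the regular reflex exactly, so the pair is cognate.

yes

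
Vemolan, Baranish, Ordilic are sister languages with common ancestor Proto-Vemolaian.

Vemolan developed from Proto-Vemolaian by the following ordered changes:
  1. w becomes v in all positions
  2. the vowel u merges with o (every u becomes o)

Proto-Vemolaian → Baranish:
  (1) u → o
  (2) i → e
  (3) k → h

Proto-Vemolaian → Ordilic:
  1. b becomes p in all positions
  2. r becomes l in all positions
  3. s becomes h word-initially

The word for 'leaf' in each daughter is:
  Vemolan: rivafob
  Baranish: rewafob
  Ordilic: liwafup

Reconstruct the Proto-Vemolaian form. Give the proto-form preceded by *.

Position 6: Vemolan has o, Baranish has o, Ordilic has u. Ordilic preserves u here (none of its changes turn any other segment into u), so the proto-segment is *u.
Position 2: Vemolan has i, Baranish has e, Ordilic has i. Vemolan preserves i here (none of its changes turn any other segment into i), so the proto-segment is *i.
Position 1: Vemolan has r, Baranish has r, Ordilic has l. Vemolan preserves r here (none of its changes turn any other segment into r), so the proto-segment is *r.
Continuing position by position gives *riwafub; check it forward:
Vemolan: *riwafub > rivafub > rivafob  (by unconditioned shift, vowel merger)
Baranish: *riwafub
  riwafub → riwafob   [vowel merger]
  riwafob → rewafob   [vowel merger]
  rewafob (rule 3 does not apply)
  giving Baranish rewafob.
Ordilic: start from *riwafub.
  rule 1 (unconditioned shift): riwafub → riwafup
  rule 2 (unconditioned shift): riwafup → liwafup
  rule 3: no change — liwafup
  ⇒ Ordilic liwafup
No other proto-form is consistent with every reflex, so the reconstruction is *riwafub.

*riwafub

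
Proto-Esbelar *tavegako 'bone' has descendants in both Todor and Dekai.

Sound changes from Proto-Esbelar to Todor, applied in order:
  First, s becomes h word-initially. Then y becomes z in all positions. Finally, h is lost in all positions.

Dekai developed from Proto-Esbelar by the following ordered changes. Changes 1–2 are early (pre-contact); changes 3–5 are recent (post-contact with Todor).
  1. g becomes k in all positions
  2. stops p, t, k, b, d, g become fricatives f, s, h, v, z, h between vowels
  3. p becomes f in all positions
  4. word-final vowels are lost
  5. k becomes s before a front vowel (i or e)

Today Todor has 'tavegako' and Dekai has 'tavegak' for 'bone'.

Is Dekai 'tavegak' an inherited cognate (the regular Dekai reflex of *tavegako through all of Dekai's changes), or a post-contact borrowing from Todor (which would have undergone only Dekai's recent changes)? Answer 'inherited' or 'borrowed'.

borrowed

If inherited, *tavegako would pass through all of Dekai's changes:
Dekai: start from *tavegako.
  rule 1 (unconditioned shift): tavegako → tavekako
  rule 2 (intervocalic lenition): tavekako → tavehaho
  rule 3: no change — tavehaho
  rule 4 (apocope): tavehaho → tavehah
  rule 5: no change — tavehah
  ⇒ Dekai tavehah
If borrowed from Todor 'tavegako' after the early changes, it would undergo only the recent ones:
  rule 3 (unconditioned shift): no change (tavegako)
  rule 4 (apocope): tavegako → tavegak
  rule 5 (palatalisation): no change (tavegak)
  ⇒ as a loan: tavegak
Dekai 'tavegak' matches the loan outcome 'tavegak', not the inherited 'tavehah' — it skipped the early Dekai changes, so it was borrowed from Todor.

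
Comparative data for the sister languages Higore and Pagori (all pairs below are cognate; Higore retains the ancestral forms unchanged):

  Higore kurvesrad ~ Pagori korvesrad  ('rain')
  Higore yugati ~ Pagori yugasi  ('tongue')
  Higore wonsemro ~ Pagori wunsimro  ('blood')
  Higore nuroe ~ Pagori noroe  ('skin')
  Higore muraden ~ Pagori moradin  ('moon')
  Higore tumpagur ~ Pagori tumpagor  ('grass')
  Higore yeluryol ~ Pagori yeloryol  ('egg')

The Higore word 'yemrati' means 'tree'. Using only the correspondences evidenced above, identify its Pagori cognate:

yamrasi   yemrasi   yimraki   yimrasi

yimrasi

wonsemro ~ wunsimro — Higore e corresponds to Pagori i after a consonant, before a nasal.
yugati ~ yugasi — Higore t corresponds to Pagori s between vowels (before a front vowel).
Applying these to Higore 'yemrati':
  yemrati → yimrati   (e→i after a consonant, before a nasal)
  yimrati → yimrasi   (t→s between vowels (before a front vowel))
So the Pagori cognate is 'yimrasi'.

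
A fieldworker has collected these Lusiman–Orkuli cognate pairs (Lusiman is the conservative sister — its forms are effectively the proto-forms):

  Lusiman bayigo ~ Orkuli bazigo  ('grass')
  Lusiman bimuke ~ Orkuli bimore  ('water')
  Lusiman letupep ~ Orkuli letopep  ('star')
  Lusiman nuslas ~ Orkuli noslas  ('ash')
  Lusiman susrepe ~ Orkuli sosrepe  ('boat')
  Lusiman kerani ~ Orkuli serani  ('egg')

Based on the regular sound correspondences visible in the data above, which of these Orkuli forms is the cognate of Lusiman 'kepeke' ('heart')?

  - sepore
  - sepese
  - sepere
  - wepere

sepere

kerani ~ serani — Lusiman k corresponds to Orkuli s word-initially before a front vowel.
bimuke ~ bimore — Lusiman k corresponds to Orkuli r between vowels (before a front vowel).
Applying these to Lusiman 'kepeke':
  kepeke → sepeke   (k→s word-initially before a front vowel)
  sepeke → sepere   (k→r between vowels (before a front vowel))
So the Orkuli cognate is 'sepere'.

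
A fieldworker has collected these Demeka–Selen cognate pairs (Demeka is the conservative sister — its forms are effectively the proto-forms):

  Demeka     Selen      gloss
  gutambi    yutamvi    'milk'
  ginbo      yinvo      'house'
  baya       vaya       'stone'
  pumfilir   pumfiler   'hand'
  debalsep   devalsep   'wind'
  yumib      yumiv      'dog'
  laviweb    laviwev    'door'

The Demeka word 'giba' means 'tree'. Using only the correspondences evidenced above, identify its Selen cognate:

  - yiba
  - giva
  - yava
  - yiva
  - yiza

yiva

ginbo ~ yinvo — Demeka g corresponds to Selen y word-initially before a front vowel.
debalsep ~ devalsep — Demeka b corresponds to Selen v between vowels (before a back vowel).
Applying these to Demeka 'giba':
  giba → yiba   (g→y word-initially before a front vowel)
  yiba → yiva   (b→v between vowels (before a back vowel))
So the Selen cognate is 'yiva'.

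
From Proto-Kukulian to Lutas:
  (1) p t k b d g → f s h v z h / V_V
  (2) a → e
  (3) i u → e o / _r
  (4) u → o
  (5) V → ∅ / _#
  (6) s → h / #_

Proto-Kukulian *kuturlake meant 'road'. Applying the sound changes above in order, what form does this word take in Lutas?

kosorleh

Lutas: *kuturlake > kusurlahe > kusurlehe > kusorlehe > kosorlehe > kosorleh  (by intervocalic lenition, vowel merger, pre-rhotic lowering, vowel merger, apocope)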